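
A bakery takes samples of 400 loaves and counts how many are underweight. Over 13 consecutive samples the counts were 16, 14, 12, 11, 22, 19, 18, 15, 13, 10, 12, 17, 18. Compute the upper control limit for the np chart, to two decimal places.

p̄ = Σdᵢ / (k·n) = 197 / (13 × 400) = 0.03788
UCL = np̄ + 3·√(np̄(1−p̄)) = 15.1538 + 3 × √(15.1538×0.96212) = 15.1538 + 3 × 3.8183 = 26.6089

26.61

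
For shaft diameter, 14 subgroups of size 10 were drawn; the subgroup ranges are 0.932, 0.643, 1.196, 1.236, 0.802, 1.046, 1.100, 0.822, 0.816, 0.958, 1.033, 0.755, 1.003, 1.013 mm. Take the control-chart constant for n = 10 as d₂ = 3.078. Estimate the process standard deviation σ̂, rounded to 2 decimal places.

0.31

R̄ = (0.932 + 0.643 + 1.196 + 1.236 + 0.802 + 1.046 + 1.100 + 0.822 + 0.816 + 0.958 + 1.033 + 0.755 + 1.003 + 1.013) / 14 = 0.9539
σ̂ = R̄ / d₂ = 0.9539 / 3.078 = 0.3099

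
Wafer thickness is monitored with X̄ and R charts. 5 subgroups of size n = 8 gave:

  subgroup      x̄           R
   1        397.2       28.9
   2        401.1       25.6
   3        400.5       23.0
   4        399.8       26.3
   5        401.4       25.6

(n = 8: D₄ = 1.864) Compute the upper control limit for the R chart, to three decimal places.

48.240

R̄ = (28.9 + 25.6 + 23.0 + 26.3 + 25.6) / 5 = 129.4000 / 5 = 25.8800
UCL_R = D₄·R̄ = 1.864 × 25.8800 = 48.2403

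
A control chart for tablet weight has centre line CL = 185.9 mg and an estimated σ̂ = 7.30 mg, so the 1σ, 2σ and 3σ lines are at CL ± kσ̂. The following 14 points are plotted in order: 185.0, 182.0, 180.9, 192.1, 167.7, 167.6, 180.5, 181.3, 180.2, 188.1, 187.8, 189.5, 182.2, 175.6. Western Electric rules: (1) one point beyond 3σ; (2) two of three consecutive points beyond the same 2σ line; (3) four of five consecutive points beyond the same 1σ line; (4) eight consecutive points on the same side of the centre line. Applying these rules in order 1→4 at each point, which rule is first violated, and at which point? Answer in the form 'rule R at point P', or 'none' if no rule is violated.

rule 2 at point 6

Zone of each point (C = within 1σ̂, B = 1σ̂–2σ̂, A = 2σ̂–3σ̂, * = beyond 3σ̂; sign = side of CL): 1:-C, 2:-C, 3:-C, 4:+C, 5:-A, 6:-A, 7:-C, 8:-C, 9:-C, 10:+C, 11:+C, 12:+C, 13:-C, 14:-B
Rule 2 (two of three consecutive points beyond the same 2σ limit) is satisfied at point 6.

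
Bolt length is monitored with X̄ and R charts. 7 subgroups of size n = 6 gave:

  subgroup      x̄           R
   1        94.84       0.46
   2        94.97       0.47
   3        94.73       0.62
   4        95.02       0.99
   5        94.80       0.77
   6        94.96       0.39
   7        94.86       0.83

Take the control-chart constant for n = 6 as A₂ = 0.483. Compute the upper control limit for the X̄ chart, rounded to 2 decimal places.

95.20

X̄̄ = (94.84 + 94.97 + 94.73 + 95.02 + 94.80 + 94.96 + 94.86) / 7 = 664.1800 / 7 = 94.8829
R̄ = (0.46 + 0.47 + 0.62 + 0.99 + 0.77 + 0.39 + 0.83) / 7 = 4.5300 / 7 = 0.6471
UCL = X̄̄ + A₂·R̄ = 94.8829 + 0.483 × 0.6471 = 95.1954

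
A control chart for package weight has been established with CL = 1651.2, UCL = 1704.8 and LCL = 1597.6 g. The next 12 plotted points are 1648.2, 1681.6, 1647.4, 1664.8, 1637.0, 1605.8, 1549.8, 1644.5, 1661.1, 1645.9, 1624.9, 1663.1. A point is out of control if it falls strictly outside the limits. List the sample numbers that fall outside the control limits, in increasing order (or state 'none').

7

Compare each point to [1597.6, 1704.8]: sample 7 = 1549.8 < LCL.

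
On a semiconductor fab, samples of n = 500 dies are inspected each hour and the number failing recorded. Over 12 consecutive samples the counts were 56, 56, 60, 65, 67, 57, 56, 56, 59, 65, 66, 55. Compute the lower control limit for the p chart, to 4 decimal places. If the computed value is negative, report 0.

0.0761

p̄ = Σdᵢ / (k·n) = 718 / (12 × 500) = 0.11967
LCL = p̄ − 3·√(p̄(1−p̄)/n) = 0.11967 − 3 × 0.01452 = 0.07612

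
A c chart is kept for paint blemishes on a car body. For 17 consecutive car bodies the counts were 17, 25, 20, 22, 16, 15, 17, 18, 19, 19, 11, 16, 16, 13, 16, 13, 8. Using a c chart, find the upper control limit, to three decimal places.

c̄ = (17 + 25 + 20 + 22 + 16 + 15 + 17 + 18 + 19 + 19 + 11 + 16 + 16 + 13 + 16 + 13 + 8) / 17 = 281 / 17 = 16.5294
UCL = c̄ + 3√c̄ = 16.5294 + 3 × √16.5294 = 16.5294 + 3 × 4.0656 = 28.7263

28.726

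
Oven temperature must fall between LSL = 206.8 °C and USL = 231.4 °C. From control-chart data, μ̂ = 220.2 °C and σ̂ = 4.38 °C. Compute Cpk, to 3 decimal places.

0.852

Cpu = (USL − μ̂) / (3σ̂) = (231.4 − 220.2) / (3 × 4.38) = 0.8524; Cpl = (μ̂ − LSL) / (3σ̂) = (220.2 − 206.8) / (3 × 4.38) = 1.0198; Cpk = min(Cpu, Cpl) = 0.8524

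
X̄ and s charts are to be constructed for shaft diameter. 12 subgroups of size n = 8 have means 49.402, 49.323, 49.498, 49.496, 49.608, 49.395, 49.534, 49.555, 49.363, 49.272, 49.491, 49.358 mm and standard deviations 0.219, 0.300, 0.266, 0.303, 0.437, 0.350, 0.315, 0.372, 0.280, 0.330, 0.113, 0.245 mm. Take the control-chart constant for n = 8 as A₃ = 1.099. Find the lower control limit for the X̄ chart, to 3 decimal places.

49.118

X̄̄ = (49.402 + 49.323 + 49.498 + 49.496 + 49.608 + 49.395 + 49.534 + 49.555 + 49.363 + 49.272 + 49.491 + 49.358) / 12 = 49.4412
s̄ = (0.219 + 0.300 + 0.266 + 0.303 + 0.437 + 0.350 + 0.315 + 0.372 + 0.280 + 0.330 + 0.113 + 0.245) / 12 = 0.2942
LCL = X̄̄ − A₃·s̄ = 49.4412 − 1.099 × 0.2942 = 49.1180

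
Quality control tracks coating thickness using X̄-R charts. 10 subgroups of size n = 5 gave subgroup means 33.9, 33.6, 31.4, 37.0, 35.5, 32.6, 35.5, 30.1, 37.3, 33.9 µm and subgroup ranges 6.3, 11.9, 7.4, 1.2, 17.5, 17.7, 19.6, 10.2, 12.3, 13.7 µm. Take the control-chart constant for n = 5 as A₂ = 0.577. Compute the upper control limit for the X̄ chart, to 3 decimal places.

40.877

X̄̄ = (33.9 + 33.6 + 31.4 + 37.0 + 35.5 + 32.6 + 35.5 + 30.1 + 37.3 + 33.9) / 10 = 340.8000 / 10 = 34.0800
R̄ = (6.3 + 11.9 + 7.4 + 1.2 + 17.5 + 17.7 + 19.6 + 10.2 + 12.3 + 13.7) / 10 = 117.8000 / 10 = 11.7800
UCL = X̄̄ + A₂·R̄ = 34.0800 + 0.577 × 11.7800 = 40.8771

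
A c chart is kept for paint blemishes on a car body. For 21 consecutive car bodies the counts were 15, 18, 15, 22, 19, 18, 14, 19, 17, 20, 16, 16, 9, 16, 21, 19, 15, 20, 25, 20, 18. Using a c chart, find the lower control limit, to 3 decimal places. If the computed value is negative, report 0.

5.088

c̄ = (15 + 18 + 15 + 22 + 19 + 18 + 14 + 19 + 17 + 20 + 16 + 16 + 9 + 16 + 21 + 19 + 15 + 20 + 25 + 20 + 18) / 21 = 372 / 21 = 17.7143
LCL = c̄ − 3√c̄ = 17.7143 − 3 × 4.2088 = 5.0878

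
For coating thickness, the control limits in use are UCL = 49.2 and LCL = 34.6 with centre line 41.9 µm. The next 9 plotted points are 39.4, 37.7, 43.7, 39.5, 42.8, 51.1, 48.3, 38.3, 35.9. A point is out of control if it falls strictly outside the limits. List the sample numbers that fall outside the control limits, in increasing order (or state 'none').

6

Compare each point to [34.6, 49.2]: sample 6 = 51.1 > UCL.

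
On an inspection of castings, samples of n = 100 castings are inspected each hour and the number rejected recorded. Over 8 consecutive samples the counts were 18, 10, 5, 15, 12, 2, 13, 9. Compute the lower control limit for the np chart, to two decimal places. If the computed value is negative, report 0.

1.30

p̄ = Σdᵢ / (k·n) = 84 / (8 × 100) = 0.10500
LCL = np̄ − 3·√(np̄(1−p̄)) = 10.5000 − 3 × 3.0655 = 1.3034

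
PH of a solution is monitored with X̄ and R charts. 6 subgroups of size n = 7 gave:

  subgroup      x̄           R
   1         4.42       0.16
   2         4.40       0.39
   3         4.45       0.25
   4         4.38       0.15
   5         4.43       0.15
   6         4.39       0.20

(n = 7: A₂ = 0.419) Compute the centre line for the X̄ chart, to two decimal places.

4.41

X̄̄ = (4.42 + 4.40 + 4.45 + 4.38 + 4.43 + 4.39) / 6 = 26.4700 / 6 = 4.4117
CL = X̄̄ = 4.4117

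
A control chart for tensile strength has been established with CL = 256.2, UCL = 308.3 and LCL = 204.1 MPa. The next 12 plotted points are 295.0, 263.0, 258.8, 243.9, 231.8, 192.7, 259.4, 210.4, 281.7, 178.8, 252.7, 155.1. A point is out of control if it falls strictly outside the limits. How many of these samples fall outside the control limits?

3

Compare each point to [204.1, 308.3]: sample 6 = 192.7 < LCL; sample 10 = 178.8 < LCL; sample 12 = 155.1 < LCL.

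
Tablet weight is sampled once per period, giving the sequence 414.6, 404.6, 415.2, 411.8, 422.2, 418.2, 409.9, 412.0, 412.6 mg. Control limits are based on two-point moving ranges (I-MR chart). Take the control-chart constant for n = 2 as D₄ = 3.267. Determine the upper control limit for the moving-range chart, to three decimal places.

Moving ranges: 10.0, 10.6, 3.4, 10.4, 4.0, 8.3, 2.1, 0.6; M̄R̄ = 49.4000 / 8 = 6.1750
UCL_MR = D₄·M̄R̄ = 3.267 × 6.1750 = 20.1737

20.174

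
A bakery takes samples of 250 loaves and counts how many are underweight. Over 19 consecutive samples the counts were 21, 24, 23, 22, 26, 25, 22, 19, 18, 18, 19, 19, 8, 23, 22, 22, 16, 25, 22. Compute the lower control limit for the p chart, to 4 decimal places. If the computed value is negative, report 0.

0.0306

p̄ = Σdᵢ / (k·n) = 394 / (19 × 250) = 0.08295
LCL = p̄ − 3·√(p̄(1−p̄)/n) = 0.08295 − 3 × 0.01744 = 0.03062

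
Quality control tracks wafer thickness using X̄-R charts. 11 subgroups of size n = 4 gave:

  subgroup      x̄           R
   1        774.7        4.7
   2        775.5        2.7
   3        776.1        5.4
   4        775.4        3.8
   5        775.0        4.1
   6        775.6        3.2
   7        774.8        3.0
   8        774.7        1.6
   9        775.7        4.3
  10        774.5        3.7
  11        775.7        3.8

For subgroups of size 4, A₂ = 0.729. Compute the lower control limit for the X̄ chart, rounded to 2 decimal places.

X̄̄ = (774.7 + 775.5 + 776.1 + 775.4 + 775.0 + 775.6 + 774.8 + 774.7 + 775.7 + 774.5 + 775.7) / 11 = 8527.7000 / 11 = 775.2455
R̄ = (4.7 + 2.7 + 5.4 + 3.8 + 4.1 + 3.2 + 3.0 + 1.6 + 4.3 + 3.7 + 3.8) / 11 = 40.3000 / 11 = 3.6636
LCL = X̄̄ − A₂·R̄ = 775.2455 − 0.729 × 3.6636 = 772.5747

772.57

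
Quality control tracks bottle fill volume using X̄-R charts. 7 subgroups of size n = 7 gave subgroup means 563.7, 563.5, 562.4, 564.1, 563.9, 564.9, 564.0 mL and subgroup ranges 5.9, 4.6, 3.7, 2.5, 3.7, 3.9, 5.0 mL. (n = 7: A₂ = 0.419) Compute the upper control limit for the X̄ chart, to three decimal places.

X̄̄ = (563.7 + 563.5 + 562.4 + 564.1 + 563.9 + 564.9 + 564.0) / 7 = 3946.5000 / 7 = 563.7857
R̄ = (5.9 + 4.6 + 3.7 + 2.5 + 3.7 + 3.9 + 5.0) / 7 = 29.3000 / 7 = 4.1857
UCL = X̄̄ + A₂·R̄ = 563.7857 + 0.419 × 4.1857 = 565.5395

565.540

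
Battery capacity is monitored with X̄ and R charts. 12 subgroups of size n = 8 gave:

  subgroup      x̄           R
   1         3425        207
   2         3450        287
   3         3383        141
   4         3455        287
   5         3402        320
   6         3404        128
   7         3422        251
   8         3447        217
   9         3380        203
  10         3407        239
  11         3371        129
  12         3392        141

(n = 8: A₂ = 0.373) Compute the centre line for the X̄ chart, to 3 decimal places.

3411.500

X̄̄ = (3425 + 3450 + 3383 + 3455 + 3402 + 3404 + 3422 + 3447 + 3380 + 3407 + 3371 + 3392) / 12 = 40938.0000 / 12 = 3411.5000
CL = X̄̄ = 3411.5000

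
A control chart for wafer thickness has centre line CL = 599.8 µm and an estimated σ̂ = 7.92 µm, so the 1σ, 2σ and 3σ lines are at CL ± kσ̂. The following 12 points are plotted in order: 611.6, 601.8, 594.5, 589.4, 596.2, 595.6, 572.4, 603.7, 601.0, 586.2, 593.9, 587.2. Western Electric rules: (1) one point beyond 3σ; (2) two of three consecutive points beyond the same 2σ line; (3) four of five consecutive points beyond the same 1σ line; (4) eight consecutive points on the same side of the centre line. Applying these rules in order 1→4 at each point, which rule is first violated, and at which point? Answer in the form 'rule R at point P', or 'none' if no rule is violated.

Zone of each point (C = within 1σ̂, B = 1σ̂–2σ̂, A = 2σ̂–3σ̂, * = beyond 3σ̂; sign = side of CL): 1:+B, 2:+C, 3:-C, 4:-B, 5:-C, 6:-C, 7:-*, 8:+C, 9:+C, 10:-B, 11:-C, 12:-B
Rule 1 (one point beyond the 3σ limits) is satisfied at point 7.

rule 1 at point 7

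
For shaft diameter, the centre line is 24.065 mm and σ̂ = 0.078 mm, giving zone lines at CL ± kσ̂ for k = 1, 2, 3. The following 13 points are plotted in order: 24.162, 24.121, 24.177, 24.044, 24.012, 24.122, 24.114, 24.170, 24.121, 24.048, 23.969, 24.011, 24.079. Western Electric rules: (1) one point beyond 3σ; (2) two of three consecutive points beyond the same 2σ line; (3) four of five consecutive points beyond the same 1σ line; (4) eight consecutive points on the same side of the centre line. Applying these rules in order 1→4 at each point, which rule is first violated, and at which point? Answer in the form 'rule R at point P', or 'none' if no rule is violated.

none

Zone of each point (C = within 1σ̂, B = 1σ̂–2σ̂, A = 2σ̂–3σ̂, * = beyond 3σ̂; sign = side of CL): 1:+B, 2:+C, 3:+B, 4:-C, 5:-C, 6:+C, 7:+C, 8:+B, 9:+C, 10:-C, 11:-B, 12:-C, 13:+C
No rule fires across all 13 points.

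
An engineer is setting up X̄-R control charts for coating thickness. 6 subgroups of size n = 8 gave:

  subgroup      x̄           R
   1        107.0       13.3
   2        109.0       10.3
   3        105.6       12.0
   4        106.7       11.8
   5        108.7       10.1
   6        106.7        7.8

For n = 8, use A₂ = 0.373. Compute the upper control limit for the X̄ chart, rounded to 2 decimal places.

X̄̄ = (107.0 + 109.0 + 105.6 + 106.7 + 108.7 + 106.7) / 6 = 643.7000 / 6 = 107.2833
R̄ = (13.3 + 10.3 + 12.0 + 11.8 + 10.1 + 7.8) / 6 = 65.3000 / 6 = 10.8833
UCL = X̄̄ + A₂·R̄ = 107.2833 + 0.373 × 10.8833 = 111.3428

111.34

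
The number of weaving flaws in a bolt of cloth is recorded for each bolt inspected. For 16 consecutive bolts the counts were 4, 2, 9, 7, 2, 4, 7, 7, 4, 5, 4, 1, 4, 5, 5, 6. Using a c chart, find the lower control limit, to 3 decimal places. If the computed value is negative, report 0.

c̄ = (4 + 2 + 9 + 7 + 2 + 4 + 7 + 7 + 4 + 5 + 4 + 1 + 4 + 5 + 5 + 6) / 16 = 76 / 16 = 4.7500
LCL = c̄ − 3√c̄ = 4.7500 − 3 × 2.1794 = -1.7883 → 0 (cannot be negative)

0.000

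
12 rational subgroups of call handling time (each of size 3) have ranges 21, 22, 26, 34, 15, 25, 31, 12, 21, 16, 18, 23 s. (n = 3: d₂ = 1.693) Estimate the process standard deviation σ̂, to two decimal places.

12.99

R̄ = (21 + 22 + 26 + 34 + 15 + 25 + 31 + 12 + 21 + 16 + 18 + 23) / 12 = 22.0000
σ̂ = R̄ / d₂ = 22.0000 / 1.693 = 12.9947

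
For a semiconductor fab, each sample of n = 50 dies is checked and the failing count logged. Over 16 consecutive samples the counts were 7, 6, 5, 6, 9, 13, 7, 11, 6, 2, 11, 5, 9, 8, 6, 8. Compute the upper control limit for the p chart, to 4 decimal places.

p̄ = Σdᵢ / (k·n) = 119 / (16 × 50) = 0.14875
UCL = p̄ + 3·√(p̄(1−p̄)/n) = 0.14875 + 3 × √(0.14875×0.85125/50) = 0.14875 + 3 × 0.05032 = 0.29972

0.2997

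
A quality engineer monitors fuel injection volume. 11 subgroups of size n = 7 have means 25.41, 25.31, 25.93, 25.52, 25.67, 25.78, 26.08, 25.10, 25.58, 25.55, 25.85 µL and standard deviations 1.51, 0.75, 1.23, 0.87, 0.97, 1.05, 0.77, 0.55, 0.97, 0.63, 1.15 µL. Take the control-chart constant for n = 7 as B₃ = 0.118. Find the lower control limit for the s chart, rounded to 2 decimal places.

0.11

s̄ = (1.51 + 0.75 + 1.23 + 0.87 + 0.97 + 1.05 + 0.77 + 0.55 + 0.97 + 0.63 + 1.15) / 11 = 0.9500
LCL_s = B₃·s̄ = 0.118 × 0.9500 = 0.1121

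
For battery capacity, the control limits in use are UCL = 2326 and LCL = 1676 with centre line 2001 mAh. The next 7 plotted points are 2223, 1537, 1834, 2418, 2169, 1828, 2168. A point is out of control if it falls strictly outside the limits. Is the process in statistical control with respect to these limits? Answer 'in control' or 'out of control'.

Compare each point to [1676, 2326]: sample 2 = 1537 < LCL; sample 4 = 2418 > UCL.

out of control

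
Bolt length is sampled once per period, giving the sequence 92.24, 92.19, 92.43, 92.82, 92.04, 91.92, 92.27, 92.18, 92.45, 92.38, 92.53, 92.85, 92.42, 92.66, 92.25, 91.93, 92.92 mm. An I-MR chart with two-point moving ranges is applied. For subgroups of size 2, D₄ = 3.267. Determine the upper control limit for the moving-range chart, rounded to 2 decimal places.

Moving ranges: 0.05, 0.24, 0.39, 0.78, 0.12, 0.35, 0.09, 0.27, 0.07, 0.15, 0.32, 0.43, 0.24, 0.41, 0.32, 0.99; M̄R̄ = 5.2200 / 16 = 0.3262
UCL_MR = D₄·M̄R̄ = 3.267 × 0.3262 = 1.0659

1.07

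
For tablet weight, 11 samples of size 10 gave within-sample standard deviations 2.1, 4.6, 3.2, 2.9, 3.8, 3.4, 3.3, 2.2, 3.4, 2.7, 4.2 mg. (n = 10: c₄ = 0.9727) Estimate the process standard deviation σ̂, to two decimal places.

3.35

s̄ = (2.1 + 4.6 + 3.2 + 2.9 + 3.8 + 3.4 + 3.3 + 2.2 + 3.4 + 2.7 + 4.2) / 11 = 3.2545
σ̂ = s̄ / c₄ = 3.2545 / 0.9727 = 3.3459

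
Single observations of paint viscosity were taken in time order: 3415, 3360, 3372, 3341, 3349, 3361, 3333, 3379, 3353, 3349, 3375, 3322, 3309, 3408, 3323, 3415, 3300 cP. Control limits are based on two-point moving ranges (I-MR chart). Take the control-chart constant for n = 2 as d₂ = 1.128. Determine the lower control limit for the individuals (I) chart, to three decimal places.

3239.518

X̄ = (3415 + 3360 + 3372 + 3341 + 3349 + 3361 + 3333 + 3379 + 3353 + 3349 + 3375 + 3322 + 3309 + 3408 + 3323 + 3415 + 3300) / 17 = 3356.7059
Moving ranges: 55, 12, 31, 8, 12, 28, 46, 26, 4, 26, 53, 13, 99, 85, 92, 115; M̄R̄ = 705.0000 / 16 = 44.0625
LCL = X̄ − 3·M̄R̄/d₂ = 3356.7059 − 3 × 44.0625 / 1.128 = 3239.5184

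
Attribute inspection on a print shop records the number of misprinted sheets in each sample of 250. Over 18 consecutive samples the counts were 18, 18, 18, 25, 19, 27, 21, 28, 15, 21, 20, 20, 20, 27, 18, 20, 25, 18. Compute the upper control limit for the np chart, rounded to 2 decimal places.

34.16

p̄ = Σdᵢ / (k·n) = 378 / (18 × 250) = 0.08400
UCL = np̄ + 3·√(np̄(1−p̄)) = 21.0000 + 3 × √(21.0000×0.91600) = 21.0000 + 3 × 4.3859 = 34.1577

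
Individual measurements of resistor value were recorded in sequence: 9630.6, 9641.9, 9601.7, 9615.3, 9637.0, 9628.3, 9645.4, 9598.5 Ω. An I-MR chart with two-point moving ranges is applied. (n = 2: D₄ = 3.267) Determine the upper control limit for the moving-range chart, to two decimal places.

Moving ranges: 11.3, 40.2, 13.6, 21.7, 8.7, 17.1, 46.9; M̄R̄ = 159.5000 / 7 = 22.7857
UCL_MR = D₄·M̄R̄ = 3.267 × 22.7857 = 74.4409

74.44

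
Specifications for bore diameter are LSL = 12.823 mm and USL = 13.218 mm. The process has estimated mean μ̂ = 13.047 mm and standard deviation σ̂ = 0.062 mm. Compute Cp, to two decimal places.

1.06

Cp = (USL − LSL) / (6σ̂) = (13.218 − 12.823) / (6 × 0.062) = 0.3950 / 0.3720 = 1.0618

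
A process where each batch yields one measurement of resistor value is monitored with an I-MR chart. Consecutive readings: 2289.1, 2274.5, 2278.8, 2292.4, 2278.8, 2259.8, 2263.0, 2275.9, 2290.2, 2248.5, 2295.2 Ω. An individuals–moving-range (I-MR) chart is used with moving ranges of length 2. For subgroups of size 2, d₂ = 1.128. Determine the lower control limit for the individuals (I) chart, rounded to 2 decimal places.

X̄ = (2289.1 + 2274.5 + 2278.8 + 2292.4 + 2278.8 + 2259.8 + 2263.0 + 2275.9 + 2290.2 + 2248.5 + 2295.2) / 11 = 2276.9273
Moving ranges: 14.6, 4.3, 13.6, 13.6, 19.0, 3.2, 12.9, 14.3, 41.7, 46.7; M̄R̄ = 183.9000 / 10 = 18.3900
LCL = X̄ − 3·M̄R̄/d₂ = 2276.9273 − 3 × 18.3900 / 1.128 = 2228.0177

2228.02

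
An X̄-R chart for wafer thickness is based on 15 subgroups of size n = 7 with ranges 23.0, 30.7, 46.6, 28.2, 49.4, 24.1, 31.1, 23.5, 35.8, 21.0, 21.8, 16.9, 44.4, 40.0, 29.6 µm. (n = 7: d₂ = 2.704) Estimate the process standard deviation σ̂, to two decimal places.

11.49

R̄ = (23.0 + 30.7 + 46.6 + 28.2 + 49.4 + 24.1 + 31.1 + 23.5 + 35.8 + 21.0 + 21.8 + 16.9 + 44.4 + 40.0 + 29.6) / 15 = 31.0733
σ̂ = R̄ / d₂ = 31.0733 / 2.704 = 11.4916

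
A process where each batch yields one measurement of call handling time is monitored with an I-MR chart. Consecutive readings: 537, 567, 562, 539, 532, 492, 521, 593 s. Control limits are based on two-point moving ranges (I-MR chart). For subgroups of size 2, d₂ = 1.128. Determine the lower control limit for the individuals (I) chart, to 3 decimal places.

464.608

X̄ = (537 + 567 + 562 + 539 + 532 + 492 + 521 + 593) / 8 = 542.8750
Moving ranges: 30, 5, 23, 7, 40, 29, 72; M̄R̄ = 206.0000 / 7 = 29.4286
LCL = X̄ − 3·M̄R̄/d₂ = 542.8750 − 3 × 29.4286 / 1.128 = 464.6075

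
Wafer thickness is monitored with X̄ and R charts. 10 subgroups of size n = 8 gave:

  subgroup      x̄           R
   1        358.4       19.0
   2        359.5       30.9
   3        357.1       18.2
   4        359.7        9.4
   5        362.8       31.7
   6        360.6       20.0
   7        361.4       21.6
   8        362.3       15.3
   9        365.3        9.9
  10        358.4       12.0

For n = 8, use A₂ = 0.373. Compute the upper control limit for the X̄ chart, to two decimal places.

X̄̄ = (358.4 + 359.5 + 357.1 + 359.7 + 362.8 + 360.6 + 361.4 + 362.3 + 365.3 + 358.4) / 10 = 3605.5000 / 10 = 360.5500
R̄ = (19.0 + 30.9 + 18.2 + 9.4 + 31.7 + 20.0 + 21.6 + 15.3 + 9.9 + 12.0) / 10 = 188.0000 / 10 = 18.8000
UCL = X̄̄ + A₂·R̄ = 360.5500 + 0.373 × 18.8000 = 367.5624

367.56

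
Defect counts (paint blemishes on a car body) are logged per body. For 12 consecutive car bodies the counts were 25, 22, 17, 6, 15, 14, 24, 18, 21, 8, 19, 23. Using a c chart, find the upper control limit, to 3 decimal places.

30.276

c̄ = (25 + 22 + 17 + 6 + 15 + 14 + 24 + 18 + 21 + 8 + 19 + 23) / 12 = 212 / 12 = 17.6667
UCL = c̄ + 3√c̄ = 17.6667 + 3 × √17.6667 = 17.6667 + 3 × 4.2032 = 30.2762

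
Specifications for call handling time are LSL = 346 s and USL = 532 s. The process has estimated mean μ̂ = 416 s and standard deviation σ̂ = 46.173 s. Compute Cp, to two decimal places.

Cp = (USL − LSL) / (6σ̂) = (532 − 346) / (6 × 46.173) = 186.0000 / 277.0380 = 0.6714

0.67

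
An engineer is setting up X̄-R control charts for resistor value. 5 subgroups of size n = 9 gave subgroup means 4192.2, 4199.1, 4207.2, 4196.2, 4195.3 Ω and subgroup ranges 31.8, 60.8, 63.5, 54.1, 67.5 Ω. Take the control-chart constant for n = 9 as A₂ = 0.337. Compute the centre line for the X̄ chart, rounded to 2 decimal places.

4198.00

X̄̄ = (4192.2 + 4199.1 + 4207.2 + 4196.2 + 4195.3) / 5 = 20990.0000 / 5 = 4198.0000
CL = X̄̄ = 4198.0000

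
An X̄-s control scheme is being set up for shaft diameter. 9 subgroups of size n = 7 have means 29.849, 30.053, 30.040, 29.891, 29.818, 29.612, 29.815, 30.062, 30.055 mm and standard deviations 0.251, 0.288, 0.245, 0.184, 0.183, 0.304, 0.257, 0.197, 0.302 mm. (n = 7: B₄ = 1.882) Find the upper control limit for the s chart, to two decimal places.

0.46

s̄ = (0.251 + 0.288 + 0.245 + 0.184 + 0.183 + 0.304 + 0.257 + 0.197 + 0.302) / 9 = 0.2457
UCL_s = B₄·s̄ = 1.882 × 0.2457 = 0.4623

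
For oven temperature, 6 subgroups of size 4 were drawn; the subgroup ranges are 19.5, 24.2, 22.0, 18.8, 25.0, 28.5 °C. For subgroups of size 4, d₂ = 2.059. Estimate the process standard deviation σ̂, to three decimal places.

R̄ = (19.5 + 24.2 + 22.0 + 18.8 + 25.0 + 28.5) / 6 = 23.0000
σ̂ = R̄ / d₂ = 23.0000 / 2.059 = 11.1705

11.170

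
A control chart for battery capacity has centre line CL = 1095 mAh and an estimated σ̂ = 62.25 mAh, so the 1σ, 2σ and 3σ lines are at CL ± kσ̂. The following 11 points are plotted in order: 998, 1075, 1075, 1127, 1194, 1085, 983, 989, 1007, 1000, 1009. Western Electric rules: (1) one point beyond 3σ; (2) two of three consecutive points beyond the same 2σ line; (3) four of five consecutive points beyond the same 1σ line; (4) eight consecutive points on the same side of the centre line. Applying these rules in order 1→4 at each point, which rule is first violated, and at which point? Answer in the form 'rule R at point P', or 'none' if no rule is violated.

Zone of each point (C = within 1σ̂, B = 1σ̂–2σ̂, A = 2σ̂–3σ̂, * = beyond 3σ̂; sign = side of CL): 1:-B, 2:-C, 3:-C, 4:+C, 5:+B, 6:-C, 7:-B, 8:-B, 9:-B, 10:-B, 11:-B
Rule 3 (four of five consecutive points beyond the same 1σ limit) is satisfied at point 10.

rule 3 at point 10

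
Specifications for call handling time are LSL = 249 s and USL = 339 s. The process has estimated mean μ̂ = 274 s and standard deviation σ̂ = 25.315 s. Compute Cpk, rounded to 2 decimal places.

Cpu = (USL − μ̂) / (3σ̂) = (339 − 274) / (3 × 25.315) = 0.8559; Cpl = (μ̂ − LSL) / (3σ̂) = (274 − 249) / (3 × 25.315) = 0.3292; Cpk = min(Cpu, Cpl) = 0.3292

0.33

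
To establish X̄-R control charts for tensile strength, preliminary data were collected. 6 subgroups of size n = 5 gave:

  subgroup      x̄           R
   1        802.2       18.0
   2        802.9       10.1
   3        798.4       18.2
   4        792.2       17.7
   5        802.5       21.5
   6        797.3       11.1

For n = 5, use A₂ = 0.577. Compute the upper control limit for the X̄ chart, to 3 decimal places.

808.540

X̄̄ = (802.2 + 802.9 + 798.4 + 792.2 + 802.5 + 797.3) / 6 = 4795.5000 / 6 = 799.2500
R̄ = (18.0 + 10.1 + 18.2 + 17.7 + 21.5 + 11.1) / 6 = 96.6000 / 6 = 16.1000
UCL = X̄̄ + A₂·R̄ = 799.2500 + 0.577 × 16.1000 = 808.5397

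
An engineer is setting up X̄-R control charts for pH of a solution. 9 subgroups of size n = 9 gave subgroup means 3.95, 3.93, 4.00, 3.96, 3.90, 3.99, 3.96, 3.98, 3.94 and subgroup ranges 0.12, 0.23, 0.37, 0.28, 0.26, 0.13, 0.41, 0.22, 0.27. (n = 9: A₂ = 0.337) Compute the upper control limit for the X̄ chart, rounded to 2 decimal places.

4.04

X̄̄ = (3.95 + 3.93 + 4.00 + 3.96 + 3.90 + 3.99 + 3.96 + 3.98 + 3.94) / 9 = 35.6100 / 9 = 3.9567
R̄ = (0.12 + 0.23 + 0.37 + 0.28 + 0.26 + 0.13 + 0.41 + 0.22 + 0.27) / 9 = 2.2900 / 9 = 0.2544
UCL = X̄̄ + A₂·R̄ = 3.9567 + 0.337 × 0.2544 = 4.0424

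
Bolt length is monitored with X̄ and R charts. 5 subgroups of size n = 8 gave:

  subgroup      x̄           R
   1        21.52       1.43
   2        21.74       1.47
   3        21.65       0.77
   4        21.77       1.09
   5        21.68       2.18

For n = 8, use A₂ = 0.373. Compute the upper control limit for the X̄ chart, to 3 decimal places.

X̄̄ = (21.52 + 21.74 + 21.65 + 21.77 + 21.68) / 5 = 108.3600 / 5 = 21.6720
R̄ = (1.43 + 1.47 + 0.77 + 1.09 + 2.18) / 5 = 6.9400 / 5 = 1.3880
UCL = X̄̄ + A₂·R̄ = 21.6720 + 0.373 × 1.3880 = 22.1897

22.190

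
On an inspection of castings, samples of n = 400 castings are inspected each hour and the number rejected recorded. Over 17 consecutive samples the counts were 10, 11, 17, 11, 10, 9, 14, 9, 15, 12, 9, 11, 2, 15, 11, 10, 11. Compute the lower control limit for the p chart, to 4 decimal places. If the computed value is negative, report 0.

p̄ = Σdᵢ / (k·n) = 187 / (17 × 400) = 0.02750
LCL = p̄ − 3·√(p̄(1−p̄)/n) = 0.02750 − 3 × 0.00818 = 0.00297

0.0030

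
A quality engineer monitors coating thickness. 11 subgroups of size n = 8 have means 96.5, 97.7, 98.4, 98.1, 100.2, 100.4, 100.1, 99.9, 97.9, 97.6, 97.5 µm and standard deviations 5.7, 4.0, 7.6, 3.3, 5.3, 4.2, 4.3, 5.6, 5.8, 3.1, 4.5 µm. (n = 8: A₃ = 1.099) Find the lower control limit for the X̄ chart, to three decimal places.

93.238

X̄̄ = (96.5 + 97.7 + 98.4 + 98.1 + 100.2 + 100.4 + 100.1 + 99.9 + 97.9 + 97.6 + 97.5) / 11 = 98.5727
s̄ = (5.7 + 4.0 + 7.6 + 3.3 + 5.3 + 4.2 + 4.3 + 5.6 + 5.8 + 3.1 + 4.5) / 11 = 4.8545
LCL = X̄̄ − A₃·s̄ = 98.5727 − 1.099 × 4.8545 = 93.2376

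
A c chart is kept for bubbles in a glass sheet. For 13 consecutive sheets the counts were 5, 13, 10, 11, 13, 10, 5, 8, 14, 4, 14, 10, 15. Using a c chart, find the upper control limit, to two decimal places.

c̄ = (5 + 13 + 10 + 11 + 13 + 10 + 5 + 8 + 14 + 4 + 14 + 10 + 15) / 13 = 132 / 13 = 10.1538
UCL = c̄ + 3√c̄ = 10.1538 + 3 × √10.1538 = 10.1538 + 3 × 3.1865 = 19.7134

19.71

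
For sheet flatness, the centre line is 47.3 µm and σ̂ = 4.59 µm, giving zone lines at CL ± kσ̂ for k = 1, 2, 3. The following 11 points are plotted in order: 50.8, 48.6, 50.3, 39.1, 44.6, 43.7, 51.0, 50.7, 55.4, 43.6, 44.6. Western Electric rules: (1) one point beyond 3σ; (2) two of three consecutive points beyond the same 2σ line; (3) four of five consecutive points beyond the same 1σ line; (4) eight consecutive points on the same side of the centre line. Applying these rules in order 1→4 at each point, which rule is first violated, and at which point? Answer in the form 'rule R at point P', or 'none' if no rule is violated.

none

Zone of each point (C = within 1σ̂, B = 1σ̂–2σ̂, A = 2σ̂–3σ̂, * = beyond 3σ̂; sign = side of CL): 1:+C, 2:+C, 3:+C, 4:-B, 5:-C, 6:-C, 7:+C, 8:+C, 9:+B, 10:-C, 11:-C
No rule fires across all 11 points.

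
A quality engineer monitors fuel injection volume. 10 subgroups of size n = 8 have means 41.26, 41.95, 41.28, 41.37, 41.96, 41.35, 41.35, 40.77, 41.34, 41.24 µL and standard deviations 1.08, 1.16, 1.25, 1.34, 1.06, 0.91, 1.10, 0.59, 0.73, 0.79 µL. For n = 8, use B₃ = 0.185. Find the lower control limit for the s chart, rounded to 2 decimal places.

0.19

s̄ = (1.08 + 1.16 + 1.25 + 1.34 + 1.06 + 0.91 + 1.10 + 0.59 + 0.73 + 0.79) / 10 = 1.0010
LCL_s = B₃·s̄ = 0.185 × 1.0010 = 0.1852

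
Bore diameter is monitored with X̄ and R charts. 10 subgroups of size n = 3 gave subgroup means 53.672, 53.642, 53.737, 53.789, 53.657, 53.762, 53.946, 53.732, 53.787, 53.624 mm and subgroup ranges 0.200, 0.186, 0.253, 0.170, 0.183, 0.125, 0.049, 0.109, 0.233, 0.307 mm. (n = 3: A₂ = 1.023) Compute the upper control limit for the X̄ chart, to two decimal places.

53.92

X̄̄ = (53.672 + 53.642 + 53.737 + 53.789 + 53.657 + 53.762 + 53.946 + 53.732 + 53.787 + 53.624) / 10 = 537.3480 / 10 = 53.7348
R̄ = (0.200 + 0.186 + 0.253 + 0.170 + 0.183 + 0.125 + 0.049 + 0.109 + 0.233 + 0.307) / 10 = 1.8150 / 10 = 0.1815
UCL = X̄̄ + A₂·R̄ = 53.7348 + 1.023 × 0.1815 = 53.9205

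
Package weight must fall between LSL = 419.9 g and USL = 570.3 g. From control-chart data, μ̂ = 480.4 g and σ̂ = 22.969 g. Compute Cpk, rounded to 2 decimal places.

0.88

Cpu = (USL − μ̂) / (3σ̂) = (570.3 − 480.4) / (3 × 22.969) = 1.3047; Cpl = (μ̂ − LSL) / (3σ̂) = (480.4 − 419.9) / (3 × 22.969) = 0.8780; Cpk = min(Cpu, Cpl) = 0.8780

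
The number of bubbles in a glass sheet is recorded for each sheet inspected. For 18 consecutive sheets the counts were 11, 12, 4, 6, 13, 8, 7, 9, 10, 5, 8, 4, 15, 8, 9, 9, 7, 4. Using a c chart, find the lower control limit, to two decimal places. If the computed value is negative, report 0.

0.00

c̄ = (11 + 12 + 4 + 6 + 13 + 8 + 7 + 9 + 10 + 5 + 8 + 4 + 15 + 8 + 9 + 9 + 7 + 4) / 18 = 149 / 18 = 8.2778
LCL = c̄ − 3√c̄ = 8.2778 − 3 × 2.8771 = -0.3536 → 0 (cannot be negative)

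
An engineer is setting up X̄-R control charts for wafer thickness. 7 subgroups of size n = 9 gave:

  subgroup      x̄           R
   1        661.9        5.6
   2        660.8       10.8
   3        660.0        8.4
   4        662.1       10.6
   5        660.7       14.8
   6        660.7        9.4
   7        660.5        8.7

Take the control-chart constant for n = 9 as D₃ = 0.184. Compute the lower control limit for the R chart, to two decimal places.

R̄ = (5.6 + 10.8 + 8.4 + 10.6 + 14.8 + 9.4 + 8.7) / 7 = 68.3000 / 7 = 9.7571
LCL_R = D₃·R̄ = 0.184 × 9.7571 = 1.7953

1.80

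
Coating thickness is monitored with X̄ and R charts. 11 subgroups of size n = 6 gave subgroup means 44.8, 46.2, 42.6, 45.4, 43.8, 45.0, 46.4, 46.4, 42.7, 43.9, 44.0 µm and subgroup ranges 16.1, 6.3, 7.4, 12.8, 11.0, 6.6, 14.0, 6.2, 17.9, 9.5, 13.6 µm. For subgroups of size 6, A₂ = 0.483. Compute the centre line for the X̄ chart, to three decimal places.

X̄̄ = (44.8 + 46.2 + 42.6 + 45.4 + 43.8 + 45.0 + 46.4 + 46.4 + 42.7 + 43.9 + 44.0) / 11 = 491.2000 / 11 = 44.6545
CL = X̄̄ = 44.6545

44.655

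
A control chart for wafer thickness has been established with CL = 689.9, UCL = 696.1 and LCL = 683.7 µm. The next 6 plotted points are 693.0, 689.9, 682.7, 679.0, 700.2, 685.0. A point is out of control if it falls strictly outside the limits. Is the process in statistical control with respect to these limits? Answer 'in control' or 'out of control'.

out of control

Compare each point to [683.7, 696.1]: sample 3 = 682.7 < LCL; sample 4 = 679.0 < LCL; sample 5 = 700.2 > UCL.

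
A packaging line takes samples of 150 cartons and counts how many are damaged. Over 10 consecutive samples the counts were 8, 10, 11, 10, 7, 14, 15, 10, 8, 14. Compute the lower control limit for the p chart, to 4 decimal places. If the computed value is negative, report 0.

p̄ = Σdᵢ / (k·n) = 107 / (10 × 150) = 0.07133
LCL = p̄ − 3·√(p̄(1−p̄)/n) = 0.07133 − 3 × 0.02102 = 0.00829

0.0083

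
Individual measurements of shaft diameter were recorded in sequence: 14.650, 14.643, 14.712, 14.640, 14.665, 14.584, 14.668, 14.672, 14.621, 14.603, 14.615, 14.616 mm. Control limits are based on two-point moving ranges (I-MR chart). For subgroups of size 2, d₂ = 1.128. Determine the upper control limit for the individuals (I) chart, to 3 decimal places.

14.743

X̄ = (14.650 + 14.643 + 14.712 + 14.640 + 14.665 + 14.584 + 14.668 + 14.672 + 14.621 + 14.603 + 14.615 + 14.616) / 12 = 14.6407
Moving ranges: 0.007, 0.069, 0.072, 0.025, 0.081, 0.084, 0.004, 0.051, 0.018, 0.012, 0.001; M̄R̄ = 0.4240 / 11 = 0.0385
UCL = X̄ + 3·M̄R̄/d₂ = 14.6407 + 3 × 0.0385 / 1.128 = 14.7433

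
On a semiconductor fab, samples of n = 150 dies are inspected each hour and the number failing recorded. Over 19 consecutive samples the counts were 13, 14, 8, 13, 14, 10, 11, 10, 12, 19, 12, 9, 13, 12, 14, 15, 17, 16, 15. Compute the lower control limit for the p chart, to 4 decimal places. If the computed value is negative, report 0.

p̄ = Σdᵢ / (k·n) = 247 / (19 × 150) = 0.08667
LCL = p̄ − 3·√(p̄(1−p̄)/n) = 0.08667 − 3 × 0.02297 = 0.01775

0.0178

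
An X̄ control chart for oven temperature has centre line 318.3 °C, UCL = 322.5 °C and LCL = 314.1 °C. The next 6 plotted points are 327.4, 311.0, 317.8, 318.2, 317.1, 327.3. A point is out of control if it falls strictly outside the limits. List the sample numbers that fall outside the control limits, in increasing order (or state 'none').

1, 2, 6

Compare each point to [314.1, 322.5]: sample 1 = 327.4 > UCL; sample 2 = 311.0 < LCL; sample 6 = 327.3 > UCL.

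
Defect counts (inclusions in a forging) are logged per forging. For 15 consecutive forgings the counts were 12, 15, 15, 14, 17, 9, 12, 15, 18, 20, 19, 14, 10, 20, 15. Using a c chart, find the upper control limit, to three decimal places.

c̄ = (12 + 15 + 15 + 14 + 17 + 9 + 12 + 15 + 18 + 20 + 19 + 14 + 10 + 20 + 15) / 15 = 225 / 15 = 15.0000
UCL = c̄ + 3√c̄ = 15.0000 + 3 × √15.0000 = 15.0000 + 3 × 3.8730 = 26.6190

26.619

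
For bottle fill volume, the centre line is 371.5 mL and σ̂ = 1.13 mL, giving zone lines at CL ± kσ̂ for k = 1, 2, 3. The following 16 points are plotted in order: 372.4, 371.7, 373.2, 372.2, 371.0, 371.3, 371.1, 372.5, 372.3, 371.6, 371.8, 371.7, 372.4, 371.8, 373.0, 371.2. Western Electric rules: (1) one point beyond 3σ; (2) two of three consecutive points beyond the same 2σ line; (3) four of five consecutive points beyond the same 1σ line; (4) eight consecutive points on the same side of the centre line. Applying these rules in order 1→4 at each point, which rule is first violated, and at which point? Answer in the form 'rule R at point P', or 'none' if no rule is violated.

rule 4 at point 15

Zone of each point (C = within 1σ̂, B = 1σ̂–2σ̂, A = 2σ̂–3σ̂, * = beyond 3σ̂; sign = side of CL): 1:+C, 2:+C, 3:+B, 4:+C, 5:-C, 6:-C, 7:-C, 8:+C, 9:+C, 10:+C, 11:+C, 12:+C, 13:+C, 14:+C, 15:+B, 16:-C
Rule 4 (eight consecutive points on the same side of the centre line) is satisfied at point 15.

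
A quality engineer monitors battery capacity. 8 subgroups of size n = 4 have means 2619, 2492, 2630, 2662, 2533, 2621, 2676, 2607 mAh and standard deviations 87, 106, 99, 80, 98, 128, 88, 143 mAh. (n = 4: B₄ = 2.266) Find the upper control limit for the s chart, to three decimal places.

234.814

s̄ = (87 + 106 + 99 + 80 + 98 + 128 + 88 + 143) / 8 = 103.6250
UCL_s = B₄·s̄ = 2.266 × 103.6250 = 234.8143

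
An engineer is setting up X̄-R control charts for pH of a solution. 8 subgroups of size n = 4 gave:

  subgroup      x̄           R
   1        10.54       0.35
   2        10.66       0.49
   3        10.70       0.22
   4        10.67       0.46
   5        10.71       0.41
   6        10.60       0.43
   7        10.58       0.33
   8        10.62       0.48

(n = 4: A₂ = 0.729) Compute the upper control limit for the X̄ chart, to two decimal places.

X̄̄ = (10.54 + 10.66 + 10.70 + 10.67 + 10.71 + 10.60 + 10.58 + 10.62) / 8 = 85.0800 / 8 = 10.6350
R̄ = (0.35 + 0.49 + 0.22 + 0.46 + 0.41 + 0.43 + 0.33 + 0.48) / 8 = 3.1700 / 8 = 0.3962
UCL = X̄̄ + A₂·R̄ = 10.6350 + 0.729 × 0.3962 = 10.9239

10.92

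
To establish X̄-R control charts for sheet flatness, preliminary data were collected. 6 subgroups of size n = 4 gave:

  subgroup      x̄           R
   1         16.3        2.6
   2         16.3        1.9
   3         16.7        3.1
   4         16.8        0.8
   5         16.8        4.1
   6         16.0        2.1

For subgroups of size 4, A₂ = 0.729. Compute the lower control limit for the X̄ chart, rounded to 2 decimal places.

X̄̄ = (16.3 + 16.3 + 16.7 + 16.8 + 16.8 + 16.0) / 6 = 98.9000 / 6 = 16.4833
R̄ = (2.6 + 1.9 + 3.1 + 0.8 + 4.1 + 2.1) / 6 = 14.6000 / 6 = 2.4333
LCL = X̄̄ − A₂·R̄ = 16.4833 − 0.729 × 2.4333 = 14.7094

14.71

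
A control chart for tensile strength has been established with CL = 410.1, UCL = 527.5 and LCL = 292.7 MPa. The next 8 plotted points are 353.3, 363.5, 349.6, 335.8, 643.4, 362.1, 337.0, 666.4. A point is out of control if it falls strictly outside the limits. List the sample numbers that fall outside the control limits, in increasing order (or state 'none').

Compare each point to [292.7, 527.5]: sample 5 = 643.4 > UCL; sample 8 = 666.4 > UCL.

5, 8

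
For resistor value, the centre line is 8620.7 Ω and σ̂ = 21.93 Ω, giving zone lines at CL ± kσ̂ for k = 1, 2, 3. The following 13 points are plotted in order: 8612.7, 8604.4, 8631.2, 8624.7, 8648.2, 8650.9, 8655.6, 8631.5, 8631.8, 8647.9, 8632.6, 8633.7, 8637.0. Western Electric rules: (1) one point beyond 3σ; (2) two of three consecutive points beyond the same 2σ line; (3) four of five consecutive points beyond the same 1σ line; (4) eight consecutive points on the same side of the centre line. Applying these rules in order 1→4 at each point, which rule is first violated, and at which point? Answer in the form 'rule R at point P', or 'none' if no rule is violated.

rule 4 at point 10

Zone of each point (C = within 1σ̂, B = 1σ̂–2σ̂, A = 2σ̂–3σ̂, * = beyond 3σ̂; sign = side of CL): 1:-C, 2:-C, 3:+C, 4:+C, 5:+B, 6:+B, 7:+B, 8:+C, 9:+C, 10:+B, 11:+C, 12:+C, 13:+C
Rule 4 (eight consecutive points on the same side of the centre line) is satisfied at point 10.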